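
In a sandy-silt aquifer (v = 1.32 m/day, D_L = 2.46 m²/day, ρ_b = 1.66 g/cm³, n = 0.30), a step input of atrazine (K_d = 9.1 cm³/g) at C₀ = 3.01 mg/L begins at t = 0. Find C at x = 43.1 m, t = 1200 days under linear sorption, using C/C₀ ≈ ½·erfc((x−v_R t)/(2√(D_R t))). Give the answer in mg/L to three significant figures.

Retardation factor R = 1 + ρ_b·K_d/n = 1 + 1.66 × 9.1/0.30 = 51.35.
Sorption retards both mechanisms: v_R = v/R = 0.02571 m/day, D_R = D/R = 0.04791 m²/day.
v_R·t = 0.02571 × 1200 = 30.852 m; 2√(D_R t) = 15.16 m; argument = (43.1 − 30.852)/15.16 = 0.8079.
C = C₀ × ½·erfc(0.8079) = 3.01 × 0.1266 = 0.381 mg/L.

0.381 mg/L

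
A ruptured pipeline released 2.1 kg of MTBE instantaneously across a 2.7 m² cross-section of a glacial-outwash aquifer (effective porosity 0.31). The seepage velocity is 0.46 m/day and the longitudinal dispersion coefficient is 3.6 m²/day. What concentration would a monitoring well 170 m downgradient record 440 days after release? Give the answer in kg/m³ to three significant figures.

For an instantaneous plane source, C(x,t) = M/(n_e·A·√(4πDt)) · exp(−(x−vt)²/(4Dt)), with n_e·A the pore (flow) area.
Plume center vt = 0.46 × 440 = 202.4 m, so the well at 170 m is 32.4 m upgradient of the peak.
√(4πDt) = 141.1 m, giving peak height M/(n_e·A·√(4πDt)) = 2.1/(0.31 × 2.7 × 141.1) = 0.01778 kg/m³.
(x−vt)²/(4Dt) = (-32.4)²/(4 × 3.6 × 440) = 0.1657; exp(−0.1657) = 0.8473.
C = 0.01778 × 0.8473 = 0.0151 kg/m³.

0.0151 kg/m³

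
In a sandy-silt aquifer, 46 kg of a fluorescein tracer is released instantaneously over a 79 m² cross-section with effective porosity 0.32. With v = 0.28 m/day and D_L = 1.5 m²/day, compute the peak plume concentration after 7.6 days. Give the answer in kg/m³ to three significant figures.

The peak of an instantaneous 1D plume sits at x = vt; there the Gaussian factor is 1 and C_max = M/(n_e·A·√(4πDt)), where n_e·A is the pore area the mass is dissolved in.
√(4πDt) = √(4π × 1.5 × 7.6) = 11.97 m, so C_max = 46/(0.32 × 79 × 11.97) = 0.152 kg/m³.

0.152 kg/m³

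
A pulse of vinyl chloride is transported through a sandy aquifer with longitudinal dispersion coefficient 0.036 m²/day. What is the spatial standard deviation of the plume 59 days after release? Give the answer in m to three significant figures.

Dispersive spreading gives a Gaussian with σ² = 2Dt; advection only shifts the center.
σ = √(2 × 0.036 × 59) = 2.06 m.

2.06 m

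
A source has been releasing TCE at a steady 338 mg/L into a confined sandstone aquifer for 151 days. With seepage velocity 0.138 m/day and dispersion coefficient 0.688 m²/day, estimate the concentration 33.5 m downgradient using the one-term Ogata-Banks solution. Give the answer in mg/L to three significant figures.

For a continuous step input, C/C₀ ≈ ½·erfc((x−vt)/(2√(Dt))).
vt = 0.138 × 151 = 20.838 m and 2√(Dt) = 2√(0.688 × 151) = 20.39 m.
Argument (x−vt)/(2√(Dt)) = (33.5 − 20.838)/20.39 = 0.6210; ½·erfc(0.6210) = 0.1899.
C = 338 × 0.1899 = 64.2 mg/L.

64.2 mg/L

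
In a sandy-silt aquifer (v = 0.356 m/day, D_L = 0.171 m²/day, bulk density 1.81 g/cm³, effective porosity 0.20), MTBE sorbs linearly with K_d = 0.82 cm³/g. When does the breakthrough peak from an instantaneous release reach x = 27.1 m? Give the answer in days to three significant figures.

Retardation factor R = 1 + ρ_b·K_d/n = 1 + 1.81 × 0.82/0.20 = 8.421.
Sorption retards both mechanisms: v_R = v/R = 0.04228 m/day, D_R = D/R = 0.02031 m²/day.
Peak time from v_R²t² + 2D_R t − x² = 0: t = (√(D_R² + v_R²x²) − D_R)/v_R².
√(D_R² + v_R²x²) = √(0.02031² + 0.04228² × 27.1²) = 1.146; v_R² = 0.001788.
t = (1.146 − 0.02031)/0.001788 = 630 days.

630 days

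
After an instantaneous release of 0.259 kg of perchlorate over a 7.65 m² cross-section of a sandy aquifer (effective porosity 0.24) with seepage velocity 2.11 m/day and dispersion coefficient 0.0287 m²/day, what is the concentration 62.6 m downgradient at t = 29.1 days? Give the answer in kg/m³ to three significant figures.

0.0283 kg/m³

For an instantaneous plane source, C(x,t) = M/(n_e·A·√(4πDt)) · exp(−(x−vt)²/(4Dt)), with n_e·A the pore (flow) area.
Plume center vt = 2.11 × 29.1 = 61.401 m, so the well at 62.6 m is 1.199 m downgradient of the peak.
√(4πDt) = 3.240 m, giving peak height M/(n_e·A·√(4πDt)) = 0.259/(0.24 × 7.65 × 3.240) = 0.04354 kg/m³.
(x−vt)²/(4Dt) = (1.199)²/(4 × 0.0287 × 29.1) = 0.4303; exp(−0.4303) = 0.6503.
C = 0.04354 × 0.6503 = 0.0283 kg/m³.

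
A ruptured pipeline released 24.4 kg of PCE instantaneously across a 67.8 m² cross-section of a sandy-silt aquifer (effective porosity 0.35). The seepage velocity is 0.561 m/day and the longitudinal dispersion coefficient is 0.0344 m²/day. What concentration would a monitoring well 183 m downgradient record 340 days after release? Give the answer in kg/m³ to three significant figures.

0.0236 kg/m³

For an instantaneous plane source, C(x,t) = M/(n_e·A·√(4πDt)) · exp(−(x−vt)²/(4Dt)), with n_e·A the pore (flow) area.
Plume center vt = 0.561 × 340 = 190.74 m, so the well at 183 m is 7.74 m upgradient of the peak.
√(4πDt) = 12.12 m, giving peak height M/(n_e·A·√(4πDt)) = 24.4/(0.35 × 67.8 × 12.12) = 0.08484 kg/m³.
(x−vt)²/(4Dt) = (-7.74)²/(4 × 0.0344 × 340) = 1.281; exp(−1.281) = 0.2778.
C = 0.08484 × 0.2778 = 0.0236 kg/m³.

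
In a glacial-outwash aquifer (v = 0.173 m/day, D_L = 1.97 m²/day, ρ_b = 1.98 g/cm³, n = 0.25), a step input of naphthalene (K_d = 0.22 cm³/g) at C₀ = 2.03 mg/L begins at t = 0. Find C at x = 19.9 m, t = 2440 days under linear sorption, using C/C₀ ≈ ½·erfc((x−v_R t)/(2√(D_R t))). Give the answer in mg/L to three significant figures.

2.01 mg/L

Retardation factor R = 1 + ρ_b·K_d/n = 1 + 1.98 × 0.22/0.25 = 2.742.
Sorption retards both mechanisms: v_R = v/R = 0.06309 m/day, D_R = D/R = 0.7185 m²/day.
v_R·t = 0.06309 × 2440 = 153.9396 m; 2√(D_R t) = 83.74 m; argument = (19.9 − 153.9396)/83.74 = -1.601.
C = C₀ × ½·erfc(-1.601) = 2.03 × 0.9882 = 2.01 mg/L.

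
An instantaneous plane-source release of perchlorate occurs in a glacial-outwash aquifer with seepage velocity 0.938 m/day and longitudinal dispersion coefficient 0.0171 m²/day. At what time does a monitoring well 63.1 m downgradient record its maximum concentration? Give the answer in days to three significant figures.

67.3 days

For the 1D instantaneous-source solution, setting ∂C/∂t = 0 at fixed x gives v²t² + 2Dt − x² = 0, so t = (√(D² + v²x²) − D)/v².
√(D² + v²x²) = √(0.0171² + 0.938² × 63.1²) = 59.19; v² = 0.879844.
t = (59.19 − 0.0171)/0.879844 = 67.3 days (vs. the pure-advection estimate x/v = 67.3 d).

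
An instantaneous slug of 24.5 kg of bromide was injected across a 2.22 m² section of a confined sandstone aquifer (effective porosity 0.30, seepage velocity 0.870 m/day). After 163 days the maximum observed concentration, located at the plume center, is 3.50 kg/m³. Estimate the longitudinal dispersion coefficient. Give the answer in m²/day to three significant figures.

At the plume center C_max = M/(n_e·A·√(4πDt)), so D = M²/(4πt·(n_e·A·C_max)²).
n_e·A·C_max = 0.30 × 2.22 × 3.50 = 2.331 kg/m.
D = 24.5²/(4π × 163 × 2.331²) = 0.0539 m²/day.

0.0539 m²/day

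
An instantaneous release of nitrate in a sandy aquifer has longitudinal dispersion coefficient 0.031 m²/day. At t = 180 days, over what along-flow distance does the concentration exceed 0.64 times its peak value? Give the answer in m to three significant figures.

6.31 m

The plume is Gaussian with σ = √(2Dt) = √(2 × 0.031 × 180) = 3.341 m.
C/C_peak = exp(−Δx²/(2σ²)) = 0.64 ⇒ Δx = σ·√(−2 ln 0.64) = 3.341 × 0.9448 = 3.157 m.
Width = 2Δx = 6.31 m.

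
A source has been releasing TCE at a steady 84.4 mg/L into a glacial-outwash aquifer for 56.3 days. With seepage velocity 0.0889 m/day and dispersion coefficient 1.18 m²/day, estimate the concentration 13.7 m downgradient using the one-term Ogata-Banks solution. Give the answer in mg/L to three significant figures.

19.0 mg/L

For a continuous step input, C/C₀ ≈ ½·erfc((x−vt)/(2√(Dt))).
vt = 0.0889 × 56.3 = 5.00507 m and 2√(Dt) = 2√(1.18 × 56.3) = 16.30 m.
Argument (x−vt)/(2√(Dt)) = (13.7 − 5.00507)/16.30 = 0.5334; ½·erfc(0.5334) = 0.2253.
C = 84.4 × 0.2253 = 19.0 mg/L.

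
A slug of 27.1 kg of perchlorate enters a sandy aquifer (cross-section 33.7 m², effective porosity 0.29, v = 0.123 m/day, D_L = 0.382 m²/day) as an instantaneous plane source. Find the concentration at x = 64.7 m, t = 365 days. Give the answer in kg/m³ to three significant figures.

0.0328 kg/m³

For an instantaneous plane source, C(x,t) = M/(n_e·A·√(4πDt)) · exp(−(x−vt)²/(4Dt)), with n_e·A the pore (flow) area.
Plume center vt = 0.123 × 365 = 44.895 m, so the well at 64.7 m is 19.805 m downgradient of the peak.
√(4πDt) = 41.86 m, giving peak height M/(n_e·A·√(4πDt)) = 27.1/(0.29 × 33.7 × 41.86) = 0.06624 kg/m³.
(x−vt)²/(4Dt) = (19.805)²/(4 × 0.382 × 365) = 0.7033; exp(−0.7033) = 0.4949.
C = 0.06624 × 0.4949 = 0.0328 kg/m³.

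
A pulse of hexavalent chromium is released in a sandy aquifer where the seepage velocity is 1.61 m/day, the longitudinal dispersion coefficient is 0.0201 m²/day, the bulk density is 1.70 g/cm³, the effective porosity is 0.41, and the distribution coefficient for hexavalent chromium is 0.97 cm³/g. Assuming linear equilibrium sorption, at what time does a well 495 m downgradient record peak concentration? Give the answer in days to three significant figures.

Retardation factor R = 1 + ρ_b·K_d/n = 1 + 1.70 × 0.97/0.41 = 5.022.
Sorption retards both mechanisms: v_R = v/R = 0.3206 m/day, D_R = D/R = 0.004002 m²/day.
Peak time from v_R²t² + 2D_R t − x² = 0: t = (√(D_R² + v_R²x²) − D_R)/v_R².
√(D_R² + v_R²x²) = √(0.004002² + 0.3206² × 495²) = 158.7; v_R² = 0.1028.
t = (158.7 − 0.004002)/0.1028 = 1540 days.

1540 days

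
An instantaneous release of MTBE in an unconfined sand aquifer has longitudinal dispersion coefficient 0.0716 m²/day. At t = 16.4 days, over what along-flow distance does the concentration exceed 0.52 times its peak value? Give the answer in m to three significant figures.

3.51 m

The plume is Gaussian with σ = √(2Dt) = √(2 × 0.0716 × 16.4) = 1.532 m.
C/C_peak = exp(−Δx²/(2σ²)) = 0.52 ⇒ Δx = σ·√(−2 ln 0.52) = 1.532 × 1.144 = 1.753 m.
Width = 2Δx = 3.51 m.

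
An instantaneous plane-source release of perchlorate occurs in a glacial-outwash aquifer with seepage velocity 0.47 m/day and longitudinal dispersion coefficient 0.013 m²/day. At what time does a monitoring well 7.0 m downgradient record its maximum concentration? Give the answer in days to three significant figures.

For the 1D instantaneous-source solution, setting ∂C/∂t = 0 at fixed x gives v²t² + 2Dt − x² = 0, so t = (√(D² + v²x²) − D)/v².
√(D² + v²x²) = √(0.013² + 0.47² × 7.0²) = 3.290; v² = 0.2209.
t = (3.290 − 0.013)/0.2209 = 14.8 days (vs. the pure-advection estimate x/v = 14.9 d).

14.8 days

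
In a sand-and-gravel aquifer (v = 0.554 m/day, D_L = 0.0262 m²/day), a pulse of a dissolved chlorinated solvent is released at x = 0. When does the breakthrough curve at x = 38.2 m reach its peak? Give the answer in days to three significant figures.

68.9 days

For the 1D instantaneous-source solution, setting ∂C/∂t = 0 at fixed x gives v²t² + 2Dt − x² = 0, so t = (√(D² + v²x²) − D)/v².
√(D² + v²x²) = √(0.0262² + 0.554² × 38.2²) = 21.16; v² = 0.306916.
t = (21.16 − 0.0262)/0.306916 = 68.9 days (vs. the pure-advection estimate x/v = 69.0 d).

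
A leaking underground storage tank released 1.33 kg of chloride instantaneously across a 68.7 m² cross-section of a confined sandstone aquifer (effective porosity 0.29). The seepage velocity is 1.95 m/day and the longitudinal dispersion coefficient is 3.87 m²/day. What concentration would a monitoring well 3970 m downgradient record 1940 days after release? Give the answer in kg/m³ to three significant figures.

For an instantaneous plane source, C(x,t) = M/(n_e·A·√(4πDt)) · exp(−(x−vt)²/(4Dt)), with n_e·A the pore (flow) area.
Plume center vt = 1.95 × 1940 = 3783 m, so the well at 3970 m is 187 m downgradient of the peak.
√(4πDt) = 307.2 m, giving peak height M/(n_e·A·√(4πDt)) = 1.33/(0.29 × 68.7 × 307.2) = 0.0002173 kg/m³.
(x−vt)²/(4Dt) = (187)²/(4 × 3.87 × 1940) = 1.164; exp(−1.164) = 0.3122.
C = 0.0002173 × 0.3122 = 6.78e-05 kg/m³.

6.78e-05 kg/m³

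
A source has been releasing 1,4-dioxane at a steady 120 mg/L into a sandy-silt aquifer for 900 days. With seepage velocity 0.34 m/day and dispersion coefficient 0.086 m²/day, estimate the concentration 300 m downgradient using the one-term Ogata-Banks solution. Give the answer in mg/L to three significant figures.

For a continuous step input, C/C₀ ≈ ½·erfc((x−vt)/(2√(Dt))).
vt = 0.34 × 900 = 306 m and 2√(Dt) = 2√(0.086 × 900) = 17.60 m.
Argument (x−vt)/(2√(Dt)) = (300 − 306)/17.60 = -0.3409; ½·erfc(-0.3409) = 0.6851.
C = 120 × 0.6851 = 82.2 mg/L.

82.2 mg/L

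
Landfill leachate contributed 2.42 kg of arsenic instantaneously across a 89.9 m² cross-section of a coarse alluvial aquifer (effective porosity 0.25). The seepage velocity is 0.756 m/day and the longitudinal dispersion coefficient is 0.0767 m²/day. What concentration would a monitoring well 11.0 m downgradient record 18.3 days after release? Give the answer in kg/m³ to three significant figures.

For an instantaneous plane source, C(x,t) = M/(n_e·A·√(4πDt)) · exp(−(x−vt)²/(4Dt)), with n_e·A the pore (flow) area.
Plume center vt = 0.756 × 18.3 = 13.8348 m, so the well at 11.0 m is 2.8348 m upgradient of the peak.
√(4πDt) = 4.200 m, giving peak height M/(n_e·A·√(4πDt)) = 2.42/(0.25 × 89.9 × 4.200) = 0.02564 kg/m³.
(x−vt)²/(4Dt) = (-2.8348)²/(4 × 0.0767 × 18.3) = 1.431; exp(−1.431) = 0.2391.
C = 0.02564 × 0.2391 = 0.00613 kg/m³.

0.00613 kg/m³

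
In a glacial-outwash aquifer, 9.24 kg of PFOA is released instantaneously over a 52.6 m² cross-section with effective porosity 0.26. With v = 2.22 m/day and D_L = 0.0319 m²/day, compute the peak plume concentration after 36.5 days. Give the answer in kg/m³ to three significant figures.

0.177 kg/m³

The peak of an instantaneous 1D plume sits at x = vt; there the Gaussian factor is 1 and C_max = M/(n_e·A·√(4πDt)), where n_e·A is the pore area the mass is dissolved in.
√(4πDt) = √(4π × 0.0319 × 36.5) = 3.825 m, so C_max = 9.24/(0.26 × 52.6 × 3.825) = 0.177 kg/m³.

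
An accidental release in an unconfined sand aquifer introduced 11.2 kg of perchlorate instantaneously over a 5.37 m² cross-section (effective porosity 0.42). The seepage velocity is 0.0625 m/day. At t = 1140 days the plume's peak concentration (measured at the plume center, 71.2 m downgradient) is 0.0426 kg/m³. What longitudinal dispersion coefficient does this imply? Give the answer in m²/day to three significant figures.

0.949 m²/day

At the plume center C_max = M/(n_e·A·√(4πDt)), so D = M²/(4πt·(n_e·A·C_max)²).
n_e·A·C_max = 0.42 × 5.37 × 0.0426 = 0.09608 kg/m.
D = 11.2²/(4π × 1140 × 0.09608²) = 0.949 m²/day.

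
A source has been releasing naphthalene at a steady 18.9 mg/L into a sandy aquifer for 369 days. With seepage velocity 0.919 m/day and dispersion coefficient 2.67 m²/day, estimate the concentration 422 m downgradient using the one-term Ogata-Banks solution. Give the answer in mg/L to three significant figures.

For a continuous step input, C/C₀ ≈ ½·erfc((x−vt)/(2√(Dt))).
vt = 0.919 × 369 = 339.111 m and 2√(Dt) = 2√(2.67 × 369) = 62.78 m.
Argument (x−vt)/(2√(Dt)) = (422 − 339.111)/62.78 = 1.320; ½·erfc(1.320) = 0.03097.
C = 18.9 × 0.03097 = 0.585 mg/L.

0.585 mg/L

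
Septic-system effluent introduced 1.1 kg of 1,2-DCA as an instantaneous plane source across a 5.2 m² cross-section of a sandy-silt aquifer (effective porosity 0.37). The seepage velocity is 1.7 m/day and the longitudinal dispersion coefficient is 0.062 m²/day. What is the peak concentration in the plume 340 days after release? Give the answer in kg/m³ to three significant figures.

The peak of an instantaneous 1D plume sits at x = vt; there the Gaussian factor is 1 and C_max = M/(n_e·A·√(4πDt)), where n_e·A is the pore area the mass is dissolved in.
√(4πDt) = √(4π × 0.062 × 340) = 16.28 m, so C_max = 1.1/(0.37 × 5.2 × 16.28) = 0.0351 kg/m³.

0.0351 kg/m³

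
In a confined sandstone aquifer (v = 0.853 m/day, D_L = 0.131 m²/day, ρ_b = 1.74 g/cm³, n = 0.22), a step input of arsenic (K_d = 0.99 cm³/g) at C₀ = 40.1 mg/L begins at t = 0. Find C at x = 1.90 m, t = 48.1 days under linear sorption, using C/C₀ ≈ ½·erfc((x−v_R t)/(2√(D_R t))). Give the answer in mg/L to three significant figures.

39.7 mg/L

Retardation factor R = 1 + ρ_b·K_d/n = 1 + 1.74 × 0.99/0.22 = 8.830.
Sorption retards both mechanisms: v_R = v/R = 0.09660 m/day, D_R = D/R = 0.01484 m²/day.
v_R·t = 0.09660 × 48.1 = 4.64646 m; 2√(D_R t) = 1.690 m; argument = (1.90 − 4.64646)/1.690 = -1.625.
C = C₀ × ½·erfc(-1.625) = 40.1 × 0.9892 = 39.7 mg/L.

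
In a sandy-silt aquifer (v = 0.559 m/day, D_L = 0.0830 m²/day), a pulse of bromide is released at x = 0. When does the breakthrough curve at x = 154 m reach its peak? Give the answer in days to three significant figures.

For the 1D instantaneous-source solution, setting ∂C/∂t = 0 at fixed x gives v²t² + 2Dt − x² = 0, so t = (√(D² + v²x²) − D)/v².
√(D² + v²x²) = √(0.0830² + 0.559² × 154²) = 86.09; v² = 0.312481.
t = (86.09 − 0.0830)/0.312481 = 275 days (vs. the pure-advection estimate x/v = 275 d).

275 days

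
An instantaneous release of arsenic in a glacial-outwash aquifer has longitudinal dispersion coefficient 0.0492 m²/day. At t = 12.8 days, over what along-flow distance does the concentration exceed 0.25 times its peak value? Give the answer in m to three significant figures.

3.74 m

The plume is Gaussian with σ = √(2Dt) = √(2 × 0.0492 × 12.8) = 1.122 m.
C/C_peak = exp(−Δx²/(2σ²)) = 0.25 ⇒ Δx = σ·√(−2 ln 0.25) = 1.122 × 1.665 = 1.868 m.
Width = 2Δx = 3.74 m.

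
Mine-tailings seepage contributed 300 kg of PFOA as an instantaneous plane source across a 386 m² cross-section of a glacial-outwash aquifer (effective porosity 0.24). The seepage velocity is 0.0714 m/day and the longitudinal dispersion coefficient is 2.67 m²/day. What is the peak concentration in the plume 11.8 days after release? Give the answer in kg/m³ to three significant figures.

The peak of an instantaneous 1D plume sits at x = vt; there the Gaussian factor is 1 and C_max = M/(n_e·A·√(4πDt)), where n_e·A is the pore area the mass is dissolved in.
√(4πDt) = √(4π × 2.67 × 11.8) = 19.90 m, so C_max = 300/(0.24 × 386 × 19.90) = 0.163 kg/m³.

0.163 kg/m³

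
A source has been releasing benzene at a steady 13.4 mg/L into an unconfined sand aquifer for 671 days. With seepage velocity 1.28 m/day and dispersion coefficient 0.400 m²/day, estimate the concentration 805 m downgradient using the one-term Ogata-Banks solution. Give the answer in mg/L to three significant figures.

13.3 mg/L

For a continuous step input, C/C₀ ≈ ½·erfc((x−vt)/(2√(Dt))).
vt = 1.28 × 671 = 858.88 m and 2√(Dt) = 2√(0.400 × 671) = 32.77 m.
Argument (x−vt)/(2√(Dt)) = (805 − 858.88)/32.77 = -1.644; ½·erfc(-1.644) = 0.9900.
C = 13.4 × 0.9900 = 13.3 mg/L.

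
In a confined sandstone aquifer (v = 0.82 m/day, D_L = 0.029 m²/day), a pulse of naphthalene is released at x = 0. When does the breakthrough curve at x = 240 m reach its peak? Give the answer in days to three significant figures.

293 days

For the 1D instantaneous-source solution, setting ∂C/∂t = 0 at fixed x gives v²t² + 2Dt − x² = 0, so t = (√(D² + v²x²) − D)/v².
√(D² + v²x²) = √(0.029² + 0.82² × 240²) = 196.8; v² = 0.6724.
t = (196.8 − 0.029)/0.6724 = 293 days (vs. the pure-advection estimate x/v = 293 d).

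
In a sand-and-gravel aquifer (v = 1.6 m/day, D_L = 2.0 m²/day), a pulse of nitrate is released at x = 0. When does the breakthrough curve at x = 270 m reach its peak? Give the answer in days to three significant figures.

168 days

For the 1D instantaneous-source solution, setting ∂C/∂t = 0 at fixed x gives v²t² + 2Dt − x² = 0, so t = (√(D² + v²x²) − D)/v².
√(D² + v²x²) = √(2.0² + 1.6² × 270²) = 432.0; v² = 2.56.
t = (432.0 − 2.0)/2.56 = 168 days (vs. the pure-advection estimate x/v = 169 d).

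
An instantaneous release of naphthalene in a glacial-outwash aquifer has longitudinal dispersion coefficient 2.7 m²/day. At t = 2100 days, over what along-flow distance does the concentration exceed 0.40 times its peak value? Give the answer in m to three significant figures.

288 m

The plume is Gaussian with σ = √(2Dt) = √(2 × 2.7 × 2100) = 106.5 m.
C/C_peak = exp(−Δx²/(2σ²)) = 0.40 ⇒ Δx = σ·√(−2 ln 0.40) = 106.5 × 1.354 = 144.2 m.
Width = 2Δx = 288 m.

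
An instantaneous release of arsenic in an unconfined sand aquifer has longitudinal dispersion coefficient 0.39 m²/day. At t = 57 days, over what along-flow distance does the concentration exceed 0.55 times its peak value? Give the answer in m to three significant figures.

The plume is Gaussian with σ = √(2Dt) = √(2 × 0.39 × 57) = 6.668 m.
C/C_peak = exp(−Δx²/(2σ²)) = 0.55 ⇒ Δx = σ·√(−2 ln 0.55) = 6.668 × 1.093 = 7.288 m.
Width = 2Δx = 14.6 m.

14.6 m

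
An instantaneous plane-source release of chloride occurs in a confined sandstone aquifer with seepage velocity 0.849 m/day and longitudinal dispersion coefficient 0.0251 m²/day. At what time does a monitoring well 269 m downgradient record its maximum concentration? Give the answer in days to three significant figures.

317 days

For the 1D instantaneous-source solution, setting ∂C/∂t = 0 at fixed x gives v²t² + 2Dt − x² = 0, so t = (√(D² + v²x²) − D)/v².
√(D² + v²x²) = √(0.0251² + 0.849² × 269²) = 228.4; v² = 0.720801.
t = (228.4 − 0.0251)/0.720801 = 317 days (vs. the pure-advection estimate x/v = 317 d).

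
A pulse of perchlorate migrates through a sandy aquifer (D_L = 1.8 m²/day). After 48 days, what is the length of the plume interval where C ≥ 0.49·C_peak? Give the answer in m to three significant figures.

The plume is Gaussian with σ = √(2Dt) = √(2 × 1.8 × 48) = 13.15 m.
C/C_peak = exp(−Δx²/(2σ²)) = 0.49 ⇒ Δx = σ·√(−2 ln 0.49) = 13.15 × 1.194 = 15.70 m.
Width = 2Δx = 31.4 m.

31.4 m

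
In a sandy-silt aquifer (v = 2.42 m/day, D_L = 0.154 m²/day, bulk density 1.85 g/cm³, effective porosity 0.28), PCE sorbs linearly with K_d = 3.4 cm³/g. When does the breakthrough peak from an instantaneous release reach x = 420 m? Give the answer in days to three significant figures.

Retardation factor R = 1 + ρ_b·K_d/n = 1 + 1.85 × 3.4/0.28 = 23.46.
Sorption retards both mechanisms: v_R = v/R = 0.1032 m/day, D_R = D/R = 0.006564 m²/day.
Peak time from v_R²t² + 2D_R t − x² = 0: t = (√(D_R² + v_R²x²) − D_R)/v_R².
√(D_R² + v_R²x²) = √(0.006564² + 0.1032² × 420²) = 43.34; v_R² = 0.01065.
t = (43.34 − 0.006564)/0.01065 = 4070 days.

4070 days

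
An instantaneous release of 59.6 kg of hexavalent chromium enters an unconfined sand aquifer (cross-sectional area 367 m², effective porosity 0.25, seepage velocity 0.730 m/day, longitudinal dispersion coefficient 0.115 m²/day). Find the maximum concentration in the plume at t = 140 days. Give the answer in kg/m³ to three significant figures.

The peak of an instantaneous 1D plume sits at x = vt; there the Gaussian factor is 1 and C_max = M/(n_e·A·√(4πDt)), where n_e·A is the pore area the mass is dissolved in.
√(4πDt) = √(4π × 0.115 × 140) = 14.22 m, so C_max = 59.6/(0.25 × 367 × 14.22) = 0.0457 kg/m³.

0.0457 kg/m³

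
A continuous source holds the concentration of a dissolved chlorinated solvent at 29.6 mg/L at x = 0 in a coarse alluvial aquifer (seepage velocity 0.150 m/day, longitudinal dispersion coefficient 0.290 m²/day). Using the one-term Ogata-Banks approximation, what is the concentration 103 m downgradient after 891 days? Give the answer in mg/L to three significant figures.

27.0 mg/L

For a continuous step input, C/C₀ ≈ ½·erfc((x−vt)/(2√(Dt))).
vt = 0.150 × 891 = 133.65 m and 2√(Dt) = 2√(0.290 × 891) = 32.15 m.
Argument (x−vt)/(2√(Dt)) = (103 − 133.65)/32.15 = -0.9533; ½·erfc(-0.9533) = 0.9112.
C = 29.6 × 0.9112 = 27.0 mg/L.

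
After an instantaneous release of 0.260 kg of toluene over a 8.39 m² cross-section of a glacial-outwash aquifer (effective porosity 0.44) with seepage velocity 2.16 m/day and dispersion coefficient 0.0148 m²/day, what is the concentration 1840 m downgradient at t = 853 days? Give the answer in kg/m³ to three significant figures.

For an instantaneous plane source, C(x,t) = M/(n_e·A·√(4πDt)) · exp(−(x−vt)²/(4Dt)), with n_e·A the pore (flow) area.
Plume center vt = 2.16 × 853 = 1842.48 m, so the well at 1840 m is 2.48 m upgradient of the peak.
√(4πDt) = 12.60 m, giving peak height M/(n_e·A·√(4πDt)) = 0.260/(0.44 × 8.39 × 12.60) = 0.005590 kg/m³.
(x−vt)²/(4Dt) = (-2.48)²/(4 × 0.0148 × 853) = 0.1218; exp(−0.1218) = 0.8853.
C = 0.005590 × 0.8853 = 0.00495 kg/m³.

0.00495 kg/m³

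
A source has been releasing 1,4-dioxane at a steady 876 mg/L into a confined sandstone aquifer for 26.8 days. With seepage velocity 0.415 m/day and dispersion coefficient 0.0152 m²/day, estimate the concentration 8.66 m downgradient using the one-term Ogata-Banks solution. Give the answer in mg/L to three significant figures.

For a continuous step input, C/C₀ ≈ ½·erfc((x−vt)/(2√(Dt))).
vt = 0.415 × 26.8 = 11.122 m and 2√(Dt) = 2√(0.0152 × 26.8) = 1.276 m.
Argument (x−vt)/(2√(Dt)) = (8.66 − 11.122)/1.276 = -1.929; ½·erfc(-1.929) = 0.9968.
C = 876 × 0.9968 = 873 mg/L.

873 mg/L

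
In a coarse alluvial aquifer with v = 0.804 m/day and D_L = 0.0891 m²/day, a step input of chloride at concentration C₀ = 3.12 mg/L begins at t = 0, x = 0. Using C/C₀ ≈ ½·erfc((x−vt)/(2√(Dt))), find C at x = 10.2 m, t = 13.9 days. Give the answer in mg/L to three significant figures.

2.28 mg/L

For a continuous step input, C/C₀ ≈ ½·erfc((x−vt)/(2√(Dt))).
vt = 0.804 × 13.9 = 11.1756 m and 2√(Dt) = 2√(0.0891 × 13.9) = 2.226 m.
Argument (x−vt)/(2√(Dt)) = (10.2 − 11.1756)/2.226 = -0.4383; ½·erfc(-0.4383) = 0.7323.
C = 3.12 × 0.7323 = 2.28 mg/L.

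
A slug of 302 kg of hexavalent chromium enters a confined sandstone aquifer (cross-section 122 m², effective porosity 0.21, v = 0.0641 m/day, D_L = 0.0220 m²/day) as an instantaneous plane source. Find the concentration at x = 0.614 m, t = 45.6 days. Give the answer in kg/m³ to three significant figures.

For an instantaneous plane source, C(x,t) = M/(n_e·A·√(4πDt)) · exp(−(x−vt)²/(4Dt)), with n_e·A the pore (flow) area.
Plume center vt = 0.0641 × 45.6 = 2.92296 m, so the well at 0.614 m is 2.30896 m upgradient of the peak.
√(4πDt) = 3.551 m, giving peak height M/(n_e·A·√(4πDt)) = 302/(0.21 × 122 × 3.551) = 3.320 kg/m³.
(x−vt)²/(4Dt) = (-2.30896)²/(4 × 0.0220 × 45.6) = 1.329; exp(−1.329) = 0.2647.
C = 3.320 × 0.2647 = 0.879 kg/m³.

0.879 kg/m³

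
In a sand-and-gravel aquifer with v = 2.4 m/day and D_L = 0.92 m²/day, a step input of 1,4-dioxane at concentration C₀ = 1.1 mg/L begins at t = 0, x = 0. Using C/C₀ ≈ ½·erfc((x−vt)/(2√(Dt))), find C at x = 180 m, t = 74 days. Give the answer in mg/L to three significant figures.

0.460 mg/L

For a continuous step input, C/C₀ ≈ ½·erfc((x−vt)/(2√(Dt))).
vt = 2.4 × 74 = 177.6 m and 2√(Dt) = 2√(0.92 × 74) = 16.50 m.
Argument (x−vt)/(2√(Dt)) = (180 − 177.6)/16.50 = 0.1455; ½·erfc(0.1455) = 0.4185.
C = 1.1 × 0.4185 = 0.460 mg/L.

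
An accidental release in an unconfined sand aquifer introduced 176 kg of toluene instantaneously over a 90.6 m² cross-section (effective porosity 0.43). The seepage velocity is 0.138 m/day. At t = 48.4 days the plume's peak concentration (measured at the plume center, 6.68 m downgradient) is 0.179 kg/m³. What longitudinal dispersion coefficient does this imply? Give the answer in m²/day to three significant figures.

At the plume center C_max = M/(n_e·A·√(4πDt)), so D = M²/(4πt·(n_e·A·C_max)²).
n_e·A·C_max = 0.43 × 90.6 × 0.179 = 6.973 kg/m.
D = 176²/(4π × 48.4 × 6.973²) = 1.05 m²/day.

1.05 m²/day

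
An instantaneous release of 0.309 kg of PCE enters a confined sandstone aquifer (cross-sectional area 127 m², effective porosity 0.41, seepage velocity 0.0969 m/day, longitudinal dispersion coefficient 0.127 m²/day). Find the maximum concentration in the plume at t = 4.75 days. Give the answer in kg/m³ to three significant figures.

0.00216 kg/m³

The peak of an instantaneous 1D plume sits at x = vt; there the Gaussian factor is 1 and C_max = M/(n_e·A·√(4πDt)), where n_e·A is the pore area the mass is dissolved in.
√(4πDt) = √(4π × 0.127 × 4.75) = 2.753 m, so C_max = 0.309/(0.41 × 127 × 2.753) = 0.00216 kg/m³.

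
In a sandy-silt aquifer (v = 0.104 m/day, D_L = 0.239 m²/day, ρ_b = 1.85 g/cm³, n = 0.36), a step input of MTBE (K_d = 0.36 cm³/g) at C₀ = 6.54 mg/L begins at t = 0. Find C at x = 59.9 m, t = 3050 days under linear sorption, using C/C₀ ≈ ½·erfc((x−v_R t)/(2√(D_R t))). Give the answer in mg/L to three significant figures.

6.46 mg/L

Retardation factor R = 1 + ρ_b·K_d/n = 1 + 1.85 × 0.36/0.36 = 2.850.
Sorption retards both mechanisms: v_R = v/R = 0.03649 m/day, D_R = D/R = 0.08386 m²/day.
v_R·t = 0.03649 × 3050 = 111.2945 m; 2√(D_R t) = 31.99 m; argument = (59.9 − 111.2945)/31.99 = -1.607.
C = C₀ × ½·erfc(-1.607) = 6.54 × 0.9885 = 6.46 mg/L.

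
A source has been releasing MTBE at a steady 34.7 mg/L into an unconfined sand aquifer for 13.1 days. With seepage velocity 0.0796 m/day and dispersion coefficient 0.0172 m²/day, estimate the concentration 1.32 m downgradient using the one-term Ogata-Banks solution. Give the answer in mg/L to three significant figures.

11.8 mg/L

For a continuous step input, C/C₀ ≈ ½·erfc((x−vt)/(2√(Dt))).
vt = 0.0796 × 13.1 = 1.04276 m and 2√(Dt) = 2√(0.0172 × 13.1) = 0.9494 m.
Argument (x−vt)/(2√(Dt)) = (1.32 − 1.04276)/0.9494 = 0.2920; ½·erfc(0.2920) = 0.3398.
C = 34.7 × 0.3398 = 11.8 mg/L.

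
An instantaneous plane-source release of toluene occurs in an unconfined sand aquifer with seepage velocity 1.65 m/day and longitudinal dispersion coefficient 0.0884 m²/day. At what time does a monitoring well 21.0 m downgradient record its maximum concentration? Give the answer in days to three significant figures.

For the 1D instantaneous-source solution, setting ∂C/∂t = 0 at fixed x gives v²t² + 2Dt − x² = 0, so t = (√(D² + v²x²) − D)/v².
√(D² + v²x²) = √(0.0884² + 1.65² × 21.0²) = 34.65; v² = 2.7225.
t = (34.65 − 0.0884)/2.7225 = 12.7 days (vs. the pure-advection estimate x/v = 12.7 d).

12.7 days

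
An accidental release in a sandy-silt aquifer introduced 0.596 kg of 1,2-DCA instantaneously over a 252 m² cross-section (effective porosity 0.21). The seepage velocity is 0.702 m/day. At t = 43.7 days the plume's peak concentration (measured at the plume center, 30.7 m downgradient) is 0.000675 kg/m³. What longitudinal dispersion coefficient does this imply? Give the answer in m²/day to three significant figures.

At the plume center C_max = M/(n_e·A·√(4πDt)), so D = M²/(4πt·(n_e·A·C_max)²).
n_e·A·C_max = 0.21 × 252 × 0.000675 = 0.03572 kg/m.
D = 0.596²/(4π × 43.7 × 0.03572²) = 0.507 m²/day.

0.507 m²/day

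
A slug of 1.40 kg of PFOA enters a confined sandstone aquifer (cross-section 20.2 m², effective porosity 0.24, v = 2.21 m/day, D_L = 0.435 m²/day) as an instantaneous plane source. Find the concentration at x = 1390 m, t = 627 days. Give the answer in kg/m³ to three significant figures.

For an instantaneous plane source, C(x,t) = M/(n_e·A·√(4πDt)) · exp(−(x−vt)²/(4Dt)), with n_e·A the pore (flow) area.
Plume center vt = 2.21 × 627 = 1385.67 m, so the well at 1390 m is 4.33 m downgradient of the peak.
√(4πDt) = 58.54 m, giving peak height M/(n_e·A·√(4πDt)) = 1.40/(0.24 × 20.2 × 58.54) = 0.004933 kg/m³.
(x−vt)²/(4Dt) = (4.33)²/(4 × 0.435 × 627) = 0.01719; exp(−0.01719) = 0.9830.
C = 0.004933 × 0.9830 = 0.00485 kg/m³.

0.00485 kg/m³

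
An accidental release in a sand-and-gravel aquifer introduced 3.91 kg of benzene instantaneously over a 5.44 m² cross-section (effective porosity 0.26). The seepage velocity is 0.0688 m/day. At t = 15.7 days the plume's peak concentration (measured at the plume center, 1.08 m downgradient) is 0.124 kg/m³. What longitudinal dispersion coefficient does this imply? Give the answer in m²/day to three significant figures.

2.52 m²/day

At the plume center C_max = M/(n_e·A·√(4πDt)), so D = M²/(4πt·(n_e·A·C_max)²).
n_e·A·C_max = 0.26 × 5.44 × 0.124 = 0.1754 kg/m.
D = 3.91²/(4π × 15.7 × 0.1754²) = 2.52 m²/day.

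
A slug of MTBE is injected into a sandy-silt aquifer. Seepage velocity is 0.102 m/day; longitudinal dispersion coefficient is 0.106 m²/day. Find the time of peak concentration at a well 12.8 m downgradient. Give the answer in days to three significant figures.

For the 1D instantaneous-source solution, setting ∂C/∂t = 0 at fixed x gives v²t² + 2Dt − x² = 0, so t = (√(D² + v²x²) − D)/v².
√(D² + v²x²) = √(0.106² + 0.102² × 12.8²) = 1.310; v² = 0.010404.
t = (1.310 − 0.106)/0.010404 = 116 days (vs. the pure-advection estimate x/v = 125 d).

116 days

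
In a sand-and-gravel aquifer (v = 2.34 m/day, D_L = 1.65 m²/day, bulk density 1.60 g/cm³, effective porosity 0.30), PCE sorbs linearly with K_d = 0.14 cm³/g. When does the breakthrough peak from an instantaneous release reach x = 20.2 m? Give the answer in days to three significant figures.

14.6 days

Retardation factor R = 1 + ρ_b·K_d/n = 1 + 1.60 × 0.14/0.30 = 1.747.
Sorption retards both mechanisms: v_R = v/R = 1.339 m/day, D_R = D/R = 0.9445 m²/day.
Peak time from v_R²t² + 2D_R t − x² = 0: t = (√(D_R² + v_R²x²) − D_R)/v_R².
√(D_R² + v_R²x²) = √(0.9445² + 1.339² × 20.2²) = 27.06; v_R² = 1.793.
t = (27.06 − 0.9445)/1.793 = 14.6 days.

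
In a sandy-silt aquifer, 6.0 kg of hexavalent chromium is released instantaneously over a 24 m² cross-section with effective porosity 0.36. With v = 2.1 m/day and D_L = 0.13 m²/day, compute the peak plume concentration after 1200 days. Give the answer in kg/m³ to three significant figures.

The peak of an instantaneous 1D plume sits at x = vt; there the Gaussian factor is 1 and C_max = M/(n_e·A·√(4πDt)), where n_e·A is the pore area the mass is dissolved in.
√(4πDt) = √(4π × 0.13 × 1200) = 44.28 m, so C_max = 6.0/(0.36 × 24 × 44.28) = 0.0157 kg/m³.

0.0157 kg/m³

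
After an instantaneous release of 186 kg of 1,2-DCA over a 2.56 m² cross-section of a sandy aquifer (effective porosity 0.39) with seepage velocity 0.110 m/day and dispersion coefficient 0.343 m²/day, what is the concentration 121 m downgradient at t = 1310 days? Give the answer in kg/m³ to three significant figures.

For an instantaneous plane source, C(x,t) = M/(n_e·A·√(4πDt)) · exp(−(x−vt)²/(4Dt)), with n_e·A the pore (flow) area.
Plume center vt = 0.110 × 1310 = 144.1 m, so the well at 121 m is 23.1 m upgradient of the peak.
√(4πDt) = 75.14 m, giving peak height M/(n_e·A·√(4πDt)) = 186/(0.39 × 2.56 × 75.14) = 2.479 kg/m³.
(x−vt)²/(4Dt) = (-23.1)²/(4 × 0.343 × 1310) = 0.2969; exp(−0.2969) = 0.7431.
C = 2.479 × 0.7431 = 1.84 kg/m³.

1.84 kg/m³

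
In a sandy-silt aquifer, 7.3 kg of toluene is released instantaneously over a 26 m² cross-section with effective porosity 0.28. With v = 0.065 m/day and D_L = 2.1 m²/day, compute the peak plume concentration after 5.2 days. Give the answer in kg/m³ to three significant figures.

0.0856 kg/m³

The peak of an instantaneous 1D plume sits at x = vt; there the Gaussian factor is 1 and C_max = M/(n_e·A·√(4πDt)), where n_e·A is the pore area the mass is dissolved in.
√(4πDt) = √(4π × 2.1 × 5.2) = 11.71 m, so C_max = 7.3/(0.28 × 26 × 11.71) = 0.0856 kg/m³.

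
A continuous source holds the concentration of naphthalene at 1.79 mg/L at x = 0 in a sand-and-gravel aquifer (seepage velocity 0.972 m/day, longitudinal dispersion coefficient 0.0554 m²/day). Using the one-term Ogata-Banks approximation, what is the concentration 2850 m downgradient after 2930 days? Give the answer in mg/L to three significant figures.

For a continuous step input, C/C₀ ≈ ½·erfc((x−vt)/(2√(Dt))).
vt = 0.972 × 2930 = 2847.96 m and 2√(Dt) = 2√(0.0554 × 2930) = 25.48 m.
Argument (x−vt)/(2√(Dt)) = (2850 − 2847.96)/25.48 = 0.08006; ½·erfc(0.08006) = 0.4549.
C = 1.79 × 0.4549 = 0.814 mg/L.

0.814 mg/L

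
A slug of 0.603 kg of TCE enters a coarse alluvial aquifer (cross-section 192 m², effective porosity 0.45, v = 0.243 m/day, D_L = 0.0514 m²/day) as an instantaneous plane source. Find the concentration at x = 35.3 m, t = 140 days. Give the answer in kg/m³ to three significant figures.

For an instantaneous plane source, C(x,t) = M/(n_e·A·√(4πDt)) · exp(−(x−vt)²/(4Dt)), with n_e·A the pore (flow) area.
Plume center vt = 0.243 × 140 = 34.02 m, so the well at 35.3 m is 1.28 m downgradient of the peak.
√(4πDt) = 9.509 m, giving peak height M/(n_e·A·√(4πDt)) = 0.603/(0.45 × 192 × 9.509) = 0.0007340 kg/m³.
(x−vt)²/(4Dt) = (1.28)²/(4 × 0.0514 × 140) = 0.05692; exp(−0.05692) = 0.9447.
C = 0.0007340 × 0.9447 = 0.000693 kg/m³.

0.000693 kg/m³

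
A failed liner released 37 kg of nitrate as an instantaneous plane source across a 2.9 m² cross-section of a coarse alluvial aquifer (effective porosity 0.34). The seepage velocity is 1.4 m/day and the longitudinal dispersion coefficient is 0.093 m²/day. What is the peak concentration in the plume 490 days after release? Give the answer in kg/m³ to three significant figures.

The peak of an instantaneous 1D plume sits at x = vt; there the Gaussian factor is 1 and C_max = M/(n_e·A·√(4πDt)), where n_e·A is the pore area the mass is dissolved in.
√(4πDt) = √(4π × 0.093 × 490) = 23.93 m, so C_max = 37/(0.34 × 2.9 × 23.93) = 1.57 kg/m³.

1.57 kg/m³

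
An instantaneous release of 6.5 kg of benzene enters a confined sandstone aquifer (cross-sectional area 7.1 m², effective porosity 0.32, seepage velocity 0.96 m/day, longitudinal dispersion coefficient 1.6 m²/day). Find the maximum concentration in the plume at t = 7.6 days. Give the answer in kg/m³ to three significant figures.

The peak of an instantaneous 1D plume sits at x = vt; there the Gaussian factor is 1 and C_max = M/(n_e·A·√(4πDt)), where n_e·A is the pore area the mass is dissolved in.
√(4πDt) = √(4π × 1.6 × 7.6) = 12.36 m, so C_max = 6.5/(0.32 × 7.1 × 12.36) = 0.231 kg/m³.

0.231 kg/m³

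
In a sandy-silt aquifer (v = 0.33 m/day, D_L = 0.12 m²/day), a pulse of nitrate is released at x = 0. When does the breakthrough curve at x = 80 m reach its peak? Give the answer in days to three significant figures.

241 days

For the 1D instantaneous-source solution, setting ∂C/∂t = 0 at fixed x gives v²t² + 2Dt − x² = 0, so t = (√(D² + v²x²) − D)/v².
√(D² + v²x²) = √(0.12² + 0.33² × 80²) = 26.40; v² = 0.1089.
t = (26.40 − 0.12)/0.1089 = 241 days (vs. the pure-advection estimate x/v = 242 d).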